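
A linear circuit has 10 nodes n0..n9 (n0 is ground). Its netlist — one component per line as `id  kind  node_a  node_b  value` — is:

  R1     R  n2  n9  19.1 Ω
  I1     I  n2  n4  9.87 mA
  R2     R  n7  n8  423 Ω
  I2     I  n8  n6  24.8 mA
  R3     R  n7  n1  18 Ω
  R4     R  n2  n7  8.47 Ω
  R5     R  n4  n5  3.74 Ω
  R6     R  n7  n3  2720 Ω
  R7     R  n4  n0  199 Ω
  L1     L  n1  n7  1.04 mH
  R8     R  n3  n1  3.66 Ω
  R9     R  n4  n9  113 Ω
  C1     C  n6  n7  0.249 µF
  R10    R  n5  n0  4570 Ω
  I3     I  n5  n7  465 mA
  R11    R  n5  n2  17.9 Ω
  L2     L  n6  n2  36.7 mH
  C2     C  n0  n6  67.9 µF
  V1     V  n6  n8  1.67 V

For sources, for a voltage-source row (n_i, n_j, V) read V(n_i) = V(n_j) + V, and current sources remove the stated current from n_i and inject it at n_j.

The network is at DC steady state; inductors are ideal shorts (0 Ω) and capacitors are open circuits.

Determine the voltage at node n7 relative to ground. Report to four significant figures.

MNA unknowns: 9 node voltages V₁..V_9 plus 3 source currents (L1, L2, V1)
R1: Y=0.05236 on G[2,9]
I1: z[2]−=0.00987, z[4]+=0.00987
R2: Y=0.002364 on G[7,8]
I2: z[8]−=0.0248, z[6]+=0.0248
R3: Y=0.05556 on G[7,1]
R4: Y=0.1181 on G[2,7]
R5: Y=0.2674 on G[4,5]
R6: Y=0.0003676 on G[7,3]
R7: Y=0.005025 on G[4,0]
L1: row V1−V7=0, i_L1 at 1,7
R8: Y=0.2732 on G[3,1]
R9: Y=0.008850 on G[4,9]
C1: Y=0.000 on G[6,7]
R10: Y=0.0002188 on G[5,0]
I3: z[5]−=0.465, z[7]+=0.465
R11: Y=0.05587 on G[5,2]
L2: row V6−V2=0, i_L2 at 6,2
C2: Y=0.000 on G[0,6]
V1: row V6−V8=1.67, i_V1 at 6,8
solve → V1=10.81, V2=6.978, V3=10.81, V4=0.009765, V5=-0.2243, V6=6.978, V7=10.81, V8=5.308, V9=5.971
aux → i_L1=0.000, i_L2=0.01300, i_V1=0.01180

10.81 V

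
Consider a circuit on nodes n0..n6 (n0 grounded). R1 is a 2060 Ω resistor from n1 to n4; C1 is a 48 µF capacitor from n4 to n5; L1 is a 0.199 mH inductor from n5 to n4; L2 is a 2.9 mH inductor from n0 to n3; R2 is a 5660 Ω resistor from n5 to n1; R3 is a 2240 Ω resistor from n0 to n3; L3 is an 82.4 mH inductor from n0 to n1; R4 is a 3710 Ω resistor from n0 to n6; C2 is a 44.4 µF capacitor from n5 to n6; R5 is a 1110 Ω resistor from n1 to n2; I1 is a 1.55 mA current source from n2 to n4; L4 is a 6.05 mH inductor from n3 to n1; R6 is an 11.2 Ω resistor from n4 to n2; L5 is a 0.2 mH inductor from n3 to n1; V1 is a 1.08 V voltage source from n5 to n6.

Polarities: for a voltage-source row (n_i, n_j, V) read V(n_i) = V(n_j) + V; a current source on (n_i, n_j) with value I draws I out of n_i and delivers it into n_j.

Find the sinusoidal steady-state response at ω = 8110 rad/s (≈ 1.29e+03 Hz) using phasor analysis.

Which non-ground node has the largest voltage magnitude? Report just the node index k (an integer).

6

Apply KCL at each of the 6 non-ground nodes and solve the resulting linear system.
Node n1: branches {R1, R2, L3, R5, L4, L5} → V_1 = 9.399e-05+0.005942j
Node n2: branches {R5, I1, R6} → V_2 = 0.1493+0.004845j
Node n3: branches {L2, R3, L4, L5} → V_3 = 9.177e-05+0.005570j
Node n4: branches {R1, C1, L1, I1, R6} → V_4 = 0.1682+0.004834j
Node n5: branches {C1, L1, R2, C2, V1} → V_5 = 0.1682+0.005772j
Node n6: branches {R4, C2, V1} → V_6 = -0.9118+0.005772j
Source currents: i(V1)=-0.0002458-0.3889j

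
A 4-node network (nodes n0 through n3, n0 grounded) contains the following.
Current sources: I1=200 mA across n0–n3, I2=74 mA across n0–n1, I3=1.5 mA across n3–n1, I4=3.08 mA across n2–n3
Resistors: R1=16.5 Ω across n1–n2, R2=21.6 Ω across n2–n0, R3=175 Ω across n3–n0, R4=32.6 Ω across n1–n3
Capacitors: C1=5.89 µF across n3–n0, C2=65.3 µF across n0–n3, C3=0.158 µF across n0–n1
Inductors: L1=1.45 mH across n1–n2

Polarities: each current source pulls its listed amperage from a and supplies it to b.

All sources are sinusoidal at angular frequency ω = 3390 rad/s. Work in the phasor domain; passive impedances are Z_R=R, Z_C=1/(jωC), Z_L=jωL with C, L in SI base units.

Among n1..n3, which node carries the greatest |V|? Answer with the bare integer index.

Element admittances at ω=3390 rad/s:
  I1: injects 0.2 A into n3 (from n0)
  Y(R1) = 0.06061+0.000j S between n1,n2
  I2: injects 0.074 A into n1 (from n0)
  Y(R2) = 0.04630+0.000j S between n2,n0
  Y(C1) = 0.000+0.01997j S between n3,n0
  Y(R3) = 0.005714+0.000j S between n3,n0
  Y(C2) = 0.000+0.2214j S between n0,n3
  I3: injects 0.0015 A into n1 (from n3)
  Y(R4) = 0.03067+0.000j S between n1,n3
  Y(C3) = 0.000+0.0005356j S between n0,n1
  Y(L1) = 0.000-0.2034j S between n1,n2
  I4: injects 0.00308 A into n3 (from n2)
Assemble and solve the 3×3 MNA system:
  V(n1)=1.077-0.2817j  V(n2)=0.9194-0.4591j  V(n3)=0.1083-0.9558j

1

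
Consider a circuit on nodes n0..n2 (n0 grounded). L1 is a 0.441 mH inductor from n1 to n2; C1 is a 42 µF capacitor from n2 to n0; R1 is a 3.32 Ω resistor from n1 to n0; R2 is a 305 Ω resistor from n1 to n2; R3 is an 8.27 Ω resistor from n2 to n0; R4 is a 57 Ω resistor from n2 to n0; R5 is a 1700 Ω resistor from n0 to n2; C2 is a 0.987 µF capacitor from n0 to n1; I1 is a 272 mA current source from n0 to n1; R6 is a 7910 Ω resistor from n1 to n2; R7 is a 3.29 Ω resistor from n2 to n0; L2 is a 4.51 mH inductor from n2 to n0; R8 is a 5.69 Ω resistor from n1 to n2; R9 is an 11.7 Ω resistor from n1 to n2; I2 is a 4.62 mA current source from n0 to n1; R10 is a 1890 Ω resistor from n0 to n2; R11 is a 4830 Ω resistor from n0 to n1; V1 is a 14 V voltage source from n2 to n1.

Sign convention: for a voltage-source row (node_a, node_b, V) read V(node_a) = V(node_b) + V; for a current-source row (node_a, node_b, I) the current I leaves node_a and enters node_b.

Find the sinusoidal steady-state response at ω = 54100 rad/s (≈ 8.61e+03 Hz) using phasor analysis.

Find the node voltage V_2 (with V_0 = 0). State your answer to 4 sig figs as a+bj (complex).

Element admittances at ω=54100 rad/s:
  Y(L1) = 0.000-0.04191j S between n1,n2
  Y(C1) = 0.000+2.272j S between n2,n0
  Y(R1) = 0.3012+0.000j S between n1,n0
  Y(R2) = 0.003279+0.000j S between n1,n2
  Y(R3) = 0.1209+0.000j S between n2,n0
  Y(R4) = 0.01754+0.000j S between n2,n0
  Y(R5) = 0.0005882+0.000j S between n0,n2
  Y(C2) = 0.000+0.05340j S between n0,n1
  I1: injects 0.272 A into n1 (from n0)
  Y(R6) = 0.0001264+0.000j S between n1,n2
  Y(R7) = 0.3040+0.000j S between n2,n0
  Y(L2) = 0.000-0.004099j S between n2,n0
  Y(R8) = 0.1757+0.000j S between n1,n2
  Y(R9) = 0.08547+0.000j S between n1,n2
  I2: injects 0.00462 A into n1 (from n0)
  Y(R10) = 0.0005291+0.000j S between n0,n2
  Y(R11) = 0.0002070+0.000j S between n0,n1
  V1: constraint V(n2)−V(n1) = 14
Assemble and solve the 3×3 MNA system:
  V(n1)=-13.14-1.662j  V(n2)=0.8554-1.662j
  i(V1)=-7.854-0.6161j

0.8554-1.662j V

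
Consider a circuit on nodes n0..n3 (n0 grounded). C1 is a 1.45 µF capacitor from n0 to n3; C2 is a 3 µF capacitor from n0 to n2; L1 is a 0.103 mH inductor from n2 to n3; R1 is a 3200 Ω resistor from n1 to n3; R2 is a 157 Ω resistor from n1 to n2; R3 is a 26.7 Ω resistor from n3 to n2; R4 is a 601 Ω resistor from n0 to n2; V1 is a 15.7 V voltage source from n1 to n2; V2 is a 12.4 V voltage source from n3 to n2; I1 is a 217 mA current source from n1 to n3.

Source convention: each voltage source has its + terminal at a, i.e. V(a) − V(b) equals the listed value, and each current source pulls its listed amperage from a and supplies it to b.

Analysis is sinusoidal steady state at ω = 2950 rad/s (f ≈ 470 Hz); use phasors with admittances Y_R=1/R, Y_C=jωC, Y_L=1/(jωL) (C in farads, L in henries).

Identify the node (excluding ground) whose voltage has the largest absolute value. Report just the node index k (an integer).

MNA unknowns: 3 node voltages V₁..V_3 plus 2 source currents (V1, V2)
C1: Y=0.000+0.004278j on G[0,3]
C2: Y=0.000+0.008850j on G[0,2]
L1: Y=0.000-3.291j on G[2,3]
R1: Y=0.0003125+0.000j on G[1,3]
R2: Y=0.006369+0.000j on G[1,2]
R3: Y=0.03745+0.000j on G[3,2]
R4: Y=0.001664+0.000j on G[0,2]
V1: row V1−V2=15.7, i_V1 at 1,2
V2: row V3−V2=12.4, i_V2 at 3,2
I1: z[1]−=0.217, z[3]+=0.217
solve → V1=11.72-0.5040j, V2=-3.977-0.5040j, V3=8.423-0.5040j
aux → i_V1=-0.3180+0.000j, i_V2=-0.2485+40.77j

1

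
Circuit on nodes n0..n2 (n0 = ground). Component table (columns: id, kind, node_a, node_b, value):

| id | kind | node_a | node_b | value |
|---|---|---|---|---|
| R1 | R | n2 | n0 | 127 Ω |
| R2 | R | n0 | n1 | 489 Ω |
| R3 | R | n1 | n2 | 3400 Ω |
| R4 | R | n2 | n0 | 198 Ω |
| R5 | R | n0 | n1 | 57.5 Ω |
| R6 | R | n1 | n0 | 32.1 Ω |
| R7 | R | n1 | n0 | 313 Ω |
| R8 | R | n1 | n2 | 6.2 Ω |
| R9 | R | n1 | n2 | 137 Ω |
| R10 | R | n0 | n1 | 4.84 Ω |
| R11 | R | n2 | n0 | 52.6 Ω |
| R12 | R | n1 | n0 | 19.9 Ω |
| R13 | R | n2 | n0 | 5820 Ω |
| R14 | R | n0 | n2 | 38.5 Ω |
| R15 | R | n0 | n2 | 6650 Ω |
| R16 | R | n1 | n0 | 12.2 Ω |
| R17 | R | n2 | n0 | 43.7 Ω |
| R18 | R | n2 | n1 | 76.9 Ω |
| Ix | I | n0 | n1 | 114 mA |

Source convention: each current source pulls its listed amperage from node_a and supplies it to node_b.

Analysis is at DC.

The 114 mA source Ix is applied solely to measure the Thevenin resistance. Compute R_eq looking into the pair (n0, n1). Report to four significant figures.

R_eq = 2.229 Ω

Apply KCL at each of the 2 non-ground nodes and solve the resulting linear system.
Node n1: branches {R2, R3, R5, R6, R7, R8, R9, R10, R12, R16, R18, Ix} → V_1 = 0.2541
Node n2: branches {R1, R3, R4, R8, R9, R11, R13, R14, R15, R17, R18} → V_2 = 0.1757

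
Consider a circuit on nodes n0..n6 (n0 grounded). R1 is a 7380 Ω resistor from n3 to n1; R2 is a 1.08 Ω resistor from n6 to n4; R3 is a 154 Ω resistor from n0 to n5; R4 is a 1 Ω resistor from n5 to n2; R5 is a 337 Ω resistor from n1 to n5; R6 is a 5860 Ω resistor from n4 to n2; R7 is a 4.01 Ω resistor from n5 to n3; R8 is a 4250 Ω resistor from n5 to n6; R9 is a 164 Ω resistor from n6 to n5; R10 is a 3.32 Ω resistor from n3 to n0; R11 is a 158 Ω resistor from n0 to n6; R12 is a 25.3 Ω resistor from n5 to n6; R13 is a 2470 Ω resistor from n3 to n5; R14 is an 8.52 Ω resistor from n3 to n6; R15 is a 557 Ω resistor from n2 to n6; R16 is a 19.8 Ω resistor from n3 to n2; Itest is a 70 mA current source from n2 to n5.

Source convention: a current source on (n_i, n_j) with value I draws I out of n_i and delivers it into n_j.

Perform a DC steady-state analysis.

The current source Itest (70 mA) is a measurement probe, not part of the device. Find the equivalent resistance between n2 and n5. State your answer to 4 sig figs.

Apply KCL at each of the 6 non-ground nodes and solve the resulting linear system.
Node n1: branches {R1, R5} → V_1 = 0.009500
Node n2: branches {R4, R6, R15, R16, Itest} → V_2 = -0.05707
Node n3: branches {R1, R7, R10, R13, R14, R16} → V_3 = -0.0002529
Node n4: branches {R2, R6} → V_4 = 0.001821
Node n5: branches {R3, R4, R5, R7, R8, R9, R12, R13, Itest} → V_5 = 0.009945
Node n6: branches {R2, R8, R9, R11, R12, R14, R15} → V_6 = 0.001832

R_eq = 0.9574 Ω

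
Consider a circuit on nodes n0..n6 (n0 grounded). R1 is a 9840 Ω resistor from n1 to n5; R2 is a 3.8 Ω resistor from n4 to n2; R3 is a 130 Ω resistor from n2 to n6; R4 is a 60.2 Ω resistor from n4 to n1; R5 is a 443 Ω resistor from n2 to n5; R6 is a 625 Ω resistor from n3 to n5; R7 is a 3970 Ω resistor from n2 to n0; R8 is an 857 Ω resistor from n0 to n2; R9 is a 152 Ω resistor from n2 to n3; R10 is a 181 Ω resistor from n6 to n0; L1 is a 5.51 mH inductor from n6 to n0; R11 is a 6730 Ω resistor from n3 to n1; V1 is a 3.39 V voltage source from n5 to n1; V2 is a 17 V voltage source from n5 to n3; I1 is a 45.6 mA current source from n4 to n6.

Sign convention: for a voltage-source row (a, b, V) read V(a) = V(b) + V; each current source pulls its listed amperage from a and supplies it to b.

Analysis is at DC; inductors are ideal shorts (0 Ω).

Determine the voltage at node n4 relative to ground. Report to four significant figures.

-4.976 V

MNA unknowns: 6 node voltages V₁..V_6 plus 3 source currents (L1, V1, V2)
R1: Y=0.0001016 on G[1,5]
R2: Y=0.2632 on G[4,2]
R3: Y=0.007692 on G[2,6]
R4: Y=0.01661 on G[4,1]
R5: Y=0.002257 on G[2,5]
R6: Y=0.001600 on G[3,5]
R7: Y=0.0002519 on G[2,0]
R8: Y=0.001167 on G[0,2]
R9: Y=0.006579 on G[2,3]
R10: Y=0.005525 on G[6,0]
L1: row V6−V0=0, i_L1 at 6,0
R11: Y=0.0001486 on G[3,1]
V1: row V5−V1=3.39, i_V1 at 5,1
V2: row V5−V3=17, i_V2 at 5,3
I1: z[4]−=0.0456, z[6]+=0.0456
solve → V1=-1.768, V2=-5.005, V3=-15.38, V4=-4.976, V5=1.622, V6=0.000
aux → i_L1=0.007101, i_V1=0.05496, i_V2=-0.09747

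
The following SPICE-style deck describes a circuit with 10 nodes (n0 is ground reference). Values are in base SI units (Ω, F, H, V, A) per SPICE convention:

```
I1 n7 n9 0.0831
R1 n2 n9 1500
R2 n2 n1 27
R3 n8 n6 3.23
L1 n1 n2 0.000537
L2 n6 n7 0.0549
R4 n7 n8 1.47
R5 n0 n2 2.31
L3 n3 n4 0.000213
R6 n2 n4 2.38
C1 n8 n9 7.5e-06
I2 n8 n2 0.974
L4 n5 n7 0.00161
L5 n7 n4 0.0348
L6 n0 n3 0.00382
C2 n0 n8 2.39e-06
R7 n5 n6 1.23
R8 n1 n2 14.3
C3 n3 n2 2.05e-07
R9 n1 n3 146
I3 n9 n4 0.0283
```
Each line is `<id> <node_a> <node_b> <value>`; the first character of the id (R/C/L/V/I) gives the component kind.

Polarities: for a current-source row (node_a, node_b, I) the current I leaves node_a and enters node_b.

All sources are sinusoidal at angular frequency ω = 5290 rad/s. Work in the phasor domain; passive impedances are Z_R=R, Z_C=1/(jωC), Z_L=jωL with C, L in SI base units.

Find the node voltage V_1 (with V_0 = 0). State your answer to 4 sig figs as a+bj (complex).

MNA unknowns: 9 node voltages V₁..V_9
I1: z[7]−=0.0831, z[9]+=0.0831
R1: Y=0.0006667+0.000j on G[2,9]
R2: Y=0.03704+0.000j on G[2,1]
R3: Y=0.3096+0.000j on G[8,6]
L1: Y=0.000-0.3520j on G[1,2]
L2: Y=0.000-0.003443j on G[6,7]
R4: Y=0.6803+0.000j on G[7,8]
R5: Y=0.4329+0.000j on G[0,2]
L3: Y=0.000-0.8875j on G[3,4]
R6: Y=0.4202+0.000j on G[2,4]
C1: Y=0.000+0.03968j on G[8,9]
I2: z[8]−=0.974, z[2]+=0.974
L4: Y=0.000-0.1174j on G[5,7]
L5: Y=0.000-0.005432j on G[7,4]
L6: Y=0.000-0.04949j on G[0,3]
C2: Y=0.000+0.01264j on G[0,8]
R7: Y=0.8130+0.000j on G[5,6]
R8: Y=0.06993+0.000j on G[1,2]
C3: Y=0.000+0.001084j on G[3,2]
R9: Y=0.006849+0.000j on G[1,3]
I3: z[9]−=0.0283, z[4]+=0.0283
solve → V1=3.732+1.097j, V2=3.738+1.070j, V3=5.016+1.837j, V4=5.288+1.948j, V5=-17.38+135.5j, V6=-17.28+135.4j, V7=-18.08+134.9j, V8=-17.02+135.2j, V9=-19.24+133.4j

3.732+1.097j V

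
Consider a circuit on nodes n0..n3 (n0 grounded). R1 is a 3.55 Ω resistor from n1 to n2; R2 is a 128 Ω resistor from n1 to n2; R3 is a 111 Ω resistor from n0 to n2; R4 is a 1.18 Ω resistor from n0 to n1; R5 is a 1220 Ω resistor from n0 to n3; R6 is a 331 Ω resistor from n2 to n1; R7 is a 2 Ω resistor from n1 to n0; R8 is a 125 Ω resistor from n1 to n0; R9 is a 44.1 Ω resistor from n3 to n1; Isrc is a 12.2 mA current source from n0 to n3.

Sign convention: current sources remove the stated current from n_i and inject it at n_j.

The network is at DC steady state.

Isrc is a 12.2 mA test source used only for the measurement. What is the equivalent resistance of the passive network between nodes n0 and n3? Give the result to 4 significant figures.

R_eq = 43.24 Ω

Apply KCL at each of the 3 non-ground nodes and solve the resulting linear system.
Node n1: branches {R1, R2, R4, R6, R7, R8, R9} → V_1 = 0.008626
Node n2: branches {R1, R2, R3, R6} → V_2 = 0.008368
Node n3: branches {R5, R9, Isrc} → V_3 = 0.5276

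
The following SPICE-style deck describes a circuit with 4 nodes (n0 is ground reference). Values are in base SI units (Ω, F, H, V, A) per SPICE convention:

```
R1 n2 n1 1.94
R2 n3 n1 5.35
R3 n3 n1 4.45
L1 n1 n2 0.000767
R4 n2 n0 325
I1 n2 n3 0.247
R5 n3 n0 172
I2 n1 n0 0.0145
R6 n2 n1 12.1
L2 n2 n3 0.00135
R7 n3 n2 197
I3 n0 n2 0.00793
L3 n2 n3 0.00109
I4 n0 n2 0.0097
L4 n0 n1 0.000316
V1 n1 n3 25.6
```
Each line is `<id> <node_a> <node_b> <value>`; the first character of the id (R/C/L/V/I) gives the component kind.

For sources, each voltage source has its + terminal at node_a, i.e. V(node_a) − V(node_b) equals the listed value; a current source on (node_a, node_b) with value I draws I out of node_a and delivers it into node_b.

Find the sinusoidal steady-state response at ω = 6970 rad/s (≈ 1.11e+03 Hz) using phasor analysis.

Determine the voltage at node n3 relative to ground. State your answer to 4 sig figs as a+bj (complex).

-25.55+0.3684j V

Element admittances at ω=6970 rad/s:
  Y(R1) = 0.5155+0.000j S between n2,n1
  Y(R2) = 0.1869+0.000j S between n3,n1
  Y(R3) = 0.2247+0.000j S between n3,n1
  Y(L1) = 0.000-0.1871j S between n1,n2
  Y(R4) = 0.003077+0.000j S between n2,n0
  I1: injects 0.247 A into n3 (from n2)
  Y(R5) = 0.005814+0.000j S between n3,n0
  I2: injects 0.0145 A into n0 (from n1)
  Y(R6) = 0.08264+0.000j S between n2,n1
  Y(L2) = 0.000-0.1063j S between n2,n3
  Y(R7) = 0.005076+0.000j S between n3,n2
  I3: injects 0.00793 A into n2 (from n0)
  Y(L3) = 0.000-0.1316j S between n2,n3
  I4: injects 0.0097 A into n2 (from n0)
  Y(L4) = 0.000-0.4540j S between n0,n1
  V1: constraint V(n1)−V(n3) = 25.6
Assemble and solve the 4×4 MNA system:
  V(n1)=0.05097+0.3684j  V(n2)=-5.067+6.824j  V(n3)=-25.55+0.3684j
  i(V1)=-12.57+4.842j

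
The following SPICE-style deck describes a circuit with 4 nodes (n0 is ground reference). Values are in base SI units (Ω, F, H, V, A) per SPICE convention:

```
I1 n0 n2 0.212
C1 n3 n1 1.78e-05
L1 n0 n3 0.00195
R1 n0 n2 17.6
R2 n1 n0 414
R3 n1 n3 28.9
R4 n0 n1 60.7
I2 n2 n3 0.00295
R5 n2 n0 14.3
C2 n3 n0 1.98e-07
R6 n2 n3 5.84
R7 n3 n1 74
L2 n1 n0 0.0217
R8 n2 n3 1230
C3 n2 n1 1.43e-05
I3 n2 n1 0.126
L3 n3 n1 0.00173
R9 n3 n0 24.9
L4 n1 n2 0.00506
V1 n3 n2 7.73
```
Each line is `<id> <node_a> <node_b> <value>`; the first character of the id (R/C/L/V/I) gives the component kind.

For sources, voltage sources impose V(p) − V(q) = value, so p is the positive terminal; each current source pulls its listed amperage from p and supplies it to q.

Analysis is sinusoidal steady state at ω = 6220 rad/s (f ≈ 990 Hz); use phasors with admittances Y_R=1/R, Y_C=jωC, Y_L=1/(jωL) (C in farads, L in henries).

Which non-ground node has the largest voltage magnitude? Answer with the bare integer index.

3

Apply KCL at each of the 3 non-ground nodes and solve the resulting linear system.
Node n1: branches {C1, R2, R3, R4, R7, L2, C3, I3, L3, L4} → V_1 = 2.145-0.5210j
Node n2: branches {I1, R1, I2, R5, R6, R8, C3, I3, L4, V1} → V_2 = -2.195+2.847j
Node n3: branches {C1, L1, R3, I2, C2, R6, R7, R8, L3, R9, V1} → V_3 = 5.535+2.847j
Source currents: i(V1)=-1.884+0.1128j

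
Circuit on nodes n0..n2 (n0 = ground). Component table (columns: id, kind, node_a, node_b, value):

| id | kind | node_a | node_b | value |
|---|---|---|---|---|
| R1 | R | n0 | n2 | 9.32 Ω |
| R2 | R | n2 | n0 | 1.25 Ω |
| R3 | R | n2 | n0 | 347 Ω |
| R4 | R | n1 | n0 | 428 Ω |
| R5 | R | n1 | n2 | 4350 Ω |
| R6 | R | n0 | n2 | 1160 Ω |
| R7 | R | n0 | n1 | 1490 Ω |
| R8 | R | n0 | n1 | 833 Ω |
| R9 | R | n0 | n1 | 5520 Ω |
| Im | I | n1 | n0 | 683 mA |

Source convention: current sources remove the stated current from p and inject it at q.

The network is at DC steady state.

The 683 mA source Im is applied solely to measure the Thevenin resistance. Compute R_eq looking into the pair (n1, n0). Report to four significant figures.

MNA unknowns: 2 node voltages V₁..V_2
R1: Y=0.1073 on G[0,2]
R2: Y=0.8000 on G[2,0]
R3: Y=0.002882 on G[2,0]
R4: Y=0.002336 on G[1,0]
R5: Y=0.0002299 on G[1,2]
R6: Y=0.0008621 on G[0,2]
R7: Y=0.0006711 on G[0,1]
R8: Y=0.001200 on G[0,1]
R9: Y=0.0001812 on G[0,1]
Im: z[1]−=0.683, z[0]+=0.683
solve → V1=-147.9, V2=-0.03730

R_eq = 216.5 Ω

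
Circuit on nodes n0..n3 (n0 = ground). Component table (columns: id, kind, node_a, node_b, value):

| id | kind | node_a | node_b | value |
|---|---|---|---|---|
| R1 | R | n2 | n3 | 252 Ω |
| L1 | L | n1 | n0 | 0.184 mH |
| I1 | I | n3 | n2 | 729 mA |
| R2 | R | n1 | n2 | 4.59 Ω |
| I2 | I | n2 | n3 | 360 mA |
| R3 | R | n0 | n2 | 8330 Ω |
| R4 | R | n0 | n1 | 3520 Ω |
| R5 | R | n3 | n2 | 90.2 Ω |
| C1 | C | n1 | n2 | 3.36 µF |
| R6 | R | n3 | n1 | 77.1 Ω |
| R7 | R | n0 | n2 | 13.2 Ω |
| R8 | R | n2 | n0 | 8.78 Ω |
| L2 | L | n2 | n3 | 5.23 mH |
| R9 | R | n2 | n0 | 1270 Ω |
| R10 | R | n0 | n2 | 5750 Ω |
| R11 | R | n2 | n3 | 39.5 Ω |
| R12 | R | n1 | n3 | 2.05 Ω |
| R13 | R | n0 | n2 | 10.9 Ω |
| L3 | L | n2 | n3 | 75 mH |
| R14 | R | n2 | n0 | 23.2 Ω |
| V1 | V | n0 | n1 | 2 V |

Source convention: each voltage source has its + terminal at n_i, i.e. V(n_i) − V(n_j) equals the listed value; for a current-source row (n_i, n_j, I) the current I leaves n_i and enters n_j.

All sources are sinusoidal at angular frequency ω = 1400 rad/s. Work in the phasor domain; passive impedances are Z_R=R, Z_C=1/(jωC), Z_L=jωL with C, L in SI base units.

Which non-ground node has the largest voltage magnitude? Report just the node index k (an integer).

Element admittances at ω=1400 rad/s:
  Y(R1) = 0.003968+0.000j S between n2,n3
  Y(L1) = 0.000-3.882j S between n1,n0
  I1: injects 0.729 A into n2 (from n3)
  Y(R2) = 0.2179+0.000j S between n1,n2
  I2: injects 0.36 A into n3 (from n2)
  Y(R3) = 0.0001200+0.000j S between n0,n2
  Y(R4) = 0.0002841+0.000j S between n0,n1
  Y(R5) = 0.01109+0.000j S between n3,n2
  Y(C1) = 0.000+0.004704j S between n1,n2
  Y(R6) = 0.01297+0.000j S between n3,n1
  Y(R7) = 0.07576+0.000j S between n0,n2
  Y(R8) = 0.1139+0.000j S between n2,n0
  Y(L2) = 0.000-0.1366j S between n2,n3
  Y(R9) = 0.0007874+0.000j S between n2,n0
  Y(R10) = 0.0001739+0.000j S between n0,n2
  Y(R11) = 0.02532+0.000j S between n2,n3
  Y(R12) = 0.4878+0.000j S between n1,n3
  Y(R13) = 0.09174+0.000j S between n0,n2
  Y(L3) = 0.000-0.009524j S between n2,n3
  Y(R14) = 0.04310+0.000j S between n2,n0
  V1: constraint V(n0)−V(n1) = 2
Assemble and solve the 4×4 MNA system:
  V(n1)=-2.000+0.000j  V(n2)=-0.4927+0.4158j  V(n3)=-2.332-0.4654j
  i(V1)=-0.1610+7.899j

3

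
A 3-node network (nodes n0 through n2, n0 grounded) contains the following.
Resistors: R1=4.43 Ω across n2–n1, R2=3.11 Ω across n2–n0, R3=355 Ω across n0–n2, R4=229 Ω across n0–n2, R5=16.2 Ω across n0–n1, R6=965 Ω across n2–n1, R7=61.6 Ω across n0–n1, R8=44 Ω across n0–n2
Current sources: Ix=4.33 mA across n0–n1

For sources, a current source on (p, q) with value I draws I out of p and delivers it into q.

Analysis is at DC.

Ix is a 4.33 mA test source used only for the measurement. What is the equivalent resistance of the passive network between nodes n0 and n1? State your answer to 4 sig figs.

Element admittances at DC:
  Y(R1) = 0.2257 S between n2,n1
  Y(R2) = 0.3215 S between n2,n0
  Y(R3) = 0.002817 S between n0,n2
  Y(R4) = 0.004367 S between n0,n2
  Y(R5) = 0.06173 S between n0,n1
  Y(R6) = 0.001036 S between n2,n1
  Y(R7) = 0.01623 S between n0,n1
  Y(R8) = 0.02273 S between n0,n2
  Ix: injects 0.00433 A into n1 (from n0)
Assemble and solve the 2×2 MNA system:
  V(n1)=0.02007  V(n2)=0.007869

R_eq = 4.634 Ω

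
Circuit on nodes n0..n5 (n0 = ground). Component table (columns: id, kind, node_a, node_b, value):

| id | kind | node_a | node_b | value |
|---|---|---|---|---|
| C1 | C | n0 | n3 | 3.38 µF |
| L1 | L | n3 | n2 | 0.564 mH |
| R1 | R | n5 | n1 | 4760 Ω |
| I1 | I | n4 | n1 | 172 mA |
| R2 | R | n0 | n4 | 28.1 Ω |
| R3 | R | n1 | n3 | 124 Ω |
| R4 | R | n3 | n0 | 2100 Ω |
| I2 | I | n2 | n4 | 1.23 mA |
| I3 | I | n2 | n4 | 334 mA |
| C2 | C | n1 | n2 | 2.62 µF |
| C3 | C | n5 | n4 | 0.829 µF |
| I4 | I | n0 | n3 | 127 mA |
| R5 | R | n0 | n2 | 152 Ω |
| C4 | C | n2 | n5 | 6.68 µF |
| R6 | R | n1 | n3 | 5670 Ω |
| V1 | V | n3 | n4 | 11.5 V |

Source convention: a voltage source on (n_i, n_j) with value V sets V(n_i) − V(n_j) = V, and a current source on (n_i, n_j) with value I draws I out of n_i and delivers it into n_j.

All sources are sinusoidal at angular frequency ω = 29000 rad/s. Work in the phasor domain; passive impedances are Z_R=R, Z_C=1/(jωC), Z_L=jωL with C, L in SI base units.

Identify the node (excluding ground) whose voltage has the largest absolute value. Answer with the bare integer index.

1

Element admittances at ω=29000 rad/s:
  Y(C1) = 0.000+0.09802j S between n0,n3
  Y(L1) = 0.000-0.06114j S between n3,n2
  Y(R1) = 0.0002101+0.000j S between n5,n1
  I1: injects 0.172 A into n1 (from n4)
  Y(R2) = 0.03559+0.000j S between n0,n4
  Y(R3) = 0.008065+0.000j S between n1,n3
  Y(R4) = 0.0004762+0.000j S between n3,n0
  I2: injects 0.00123 A into n4 (from n2)
  I3: injects 0.334 A into n4 (from n2)
  Y(C2) = 0.000+0.07598j S between n1,n2
  Y(C3) = 0.000+0.02404j S between n5,n4
  I4: injects 0.127 A into n3 (from n0)
  Y(R5) = 0.006579+0.000j S between n0,n2
  Y(C4) = 0.000+0.1937j S between n2,n5
  Y(R6) = 0.0001764+0.000j S between n1,n3
  V1: constraint V(n3)−V(n4) = 11.5
Assemble and solve the 6×6 MNA system:
  V(n1)=6.032-11.89j  V(n2)=5.201-10.04j  V(n3)=2.254-4.293j  V(n4)=-9.246-4.293j  V(n5)=3.604-9.412j
  i(V1)=-0.6154-0.4617j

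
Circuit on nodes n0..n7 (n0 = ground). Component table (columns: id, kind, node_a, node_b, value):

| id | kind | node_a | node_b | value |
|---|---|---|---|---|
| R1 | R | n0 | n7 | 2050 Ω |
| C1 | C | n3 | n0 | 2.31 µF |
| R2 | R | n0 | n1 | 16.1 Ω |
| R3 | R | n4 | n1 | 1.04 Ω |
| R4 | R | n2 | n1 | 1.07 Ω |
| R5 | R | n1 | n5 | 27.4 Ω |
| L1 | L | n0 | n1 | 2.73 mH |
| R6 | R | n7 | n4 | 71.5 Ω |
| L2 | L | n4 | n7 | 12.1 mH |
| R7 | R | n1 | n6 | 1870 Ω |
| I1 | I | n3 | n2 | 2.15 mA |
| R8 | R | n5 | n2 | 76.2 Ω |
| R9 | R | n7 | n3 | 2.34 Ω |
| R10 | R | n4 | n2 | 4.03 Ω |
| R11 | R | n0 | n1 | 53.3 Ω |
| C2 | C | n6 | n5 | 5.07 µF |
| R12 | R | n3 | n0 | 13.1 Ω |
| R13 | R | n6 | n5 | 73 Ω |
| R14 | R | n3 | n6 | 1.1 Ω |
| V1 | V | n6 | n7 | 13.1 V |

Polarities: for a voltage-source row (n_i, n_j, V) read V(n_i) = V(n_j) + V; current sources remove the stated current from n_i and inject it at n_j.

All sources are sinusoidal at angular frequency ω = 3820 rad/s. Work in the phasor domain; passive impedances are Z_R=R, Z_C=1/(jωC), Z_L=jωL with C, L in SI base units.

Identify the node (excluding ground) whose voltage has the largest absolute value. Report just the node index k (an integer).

7

Element admittances at ω=3820 rad/s:
  Y(R1) = 0.0004878+0.000j S between n0,n7
  Y(C1) = 0.000+0.008824j S between n3,n0
  Y(R2) = 0.06211+0.000j S between n0,n1
  Y(R3) = 0.9615+0.000j S between n4,n1
  Y(R4) = 0.9346+0.000j S between n2,n1
  Y(R5) = 0.03650+0.000j S between n1,n5
  Y(L1) = 0.000-0.09589j S between n0,n1
  Y(R6) = 0.01399+0.000j S between n7,n4
  Y(L2) = 0.000-0.02163j S between n4,n7
  Y(R7) = 0.0005348+0.000j S between n1,n6
  I1: injects 0.00215 A into n2 (from n3)
  Y(R8) = 0.01312+0.000j S between n5,n2
  Y(R9) = 0.4274+0.000j S between n7,n3
  Y(R10) = 0.2481+0.000j S between n4,n2
  Y(R11) = 0.01876+0.000j S between n0,n1
  Y(C2) = 0.000+0.01937j S between n6,n5
  Y(R12) = 0.07634+0.000j S between n3,n0
  Y(R13) = 0.01370+0.000j S between n6,n5
  Y(R14) = 0.9091+0.000j S between n3,n6
  V1: constraint V(n6)−V(n7) = 13.1
Assemble and solve the 8×8 MNA system:
  V(n1)=-1.112+0.4765j  V(n2)=-1.113+0.5042j  V(n3)=0.4097-1.936j  V(n4)=-1.243+0.5810j  V(n5)=1.071+1.028j  V(n6)=4.636-2.044j  V(n7)=-8.464-2.044j
  i(V1)=-3.954+0.07242j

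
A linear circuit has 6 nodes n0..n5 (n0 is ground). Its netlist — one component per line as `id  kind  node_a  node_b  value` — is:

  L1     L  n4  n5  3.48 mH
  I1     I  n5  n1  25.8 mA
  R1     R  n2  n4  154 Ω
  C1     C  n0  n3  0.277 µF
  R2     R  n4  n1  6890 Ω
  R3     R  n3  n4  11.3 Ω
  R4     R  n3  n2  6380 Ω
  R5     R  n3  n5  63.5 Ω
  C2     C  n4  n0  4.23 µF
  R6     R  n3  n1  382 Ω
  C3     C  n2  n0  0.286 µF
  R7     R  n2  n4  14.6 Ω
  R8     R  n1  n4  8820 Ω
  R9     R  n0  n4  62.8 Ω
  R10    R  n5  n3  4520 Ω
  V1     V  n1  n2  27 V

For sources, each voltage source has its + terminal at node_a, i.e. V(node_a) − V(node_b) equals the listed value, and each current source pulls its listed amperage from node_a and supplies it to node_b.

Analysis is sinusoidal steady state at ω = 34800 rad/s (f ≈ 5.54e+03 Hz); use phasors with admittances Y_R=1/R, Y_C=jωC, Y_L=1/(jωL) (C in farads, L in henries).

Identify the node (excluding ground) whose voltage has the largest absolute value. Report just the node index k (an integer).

1

Apply KCL at each of the 5 non-ground nodes and solve the resulting linear system.
Node n1: branches {I1, R2, R6, R8, V1} → V_1 = 26.37+0.07923j
Node n2: branches {R1, R4, C3, R7, V1} → V_2 = -0.6283+0.07923j
Node n3: branches {C1, R3, R4, R5, R6, R10} → V_3 = 0.5175-0.1231j
Node n4: branches {L1, R1, R2, R3, C2, R7, R8, R9} → V_4 = 0.008205+0.003589j
Node n5: branches {L1, I1, R5, R10} → V_5 = -0.8131-0.5477j
Source currents: i(V1)=-0.04870-0.0005491j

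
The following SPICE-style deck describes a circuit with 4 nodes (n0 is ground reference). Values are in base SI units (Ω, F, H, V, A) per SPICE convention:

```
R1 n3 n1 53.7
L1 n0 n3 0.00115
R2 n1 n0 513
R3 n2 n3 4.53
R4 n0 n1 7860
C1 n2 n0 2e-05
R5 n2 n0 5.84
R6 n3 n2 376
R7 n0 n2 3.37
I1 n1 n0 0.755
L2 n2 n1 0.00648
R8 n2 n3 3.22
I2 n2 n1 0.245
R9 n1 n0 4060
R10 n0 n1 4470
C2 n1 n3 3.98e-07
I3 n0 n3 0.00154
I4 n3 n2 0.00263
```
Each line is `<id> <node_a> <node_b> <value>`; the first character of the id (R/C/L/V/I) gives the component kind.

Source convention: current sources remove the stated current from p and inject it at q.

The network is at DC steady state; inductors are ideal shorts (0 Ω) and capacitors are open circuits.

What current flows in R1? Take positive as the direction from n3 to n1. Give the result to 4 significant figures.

0.01369 A

Apply KCL at each of the 3 non-ground nodes and solve the resulting linear system.
Node n1: branches {R1, R2, R4, I1, L2, I2, R9, R10, C2} → V_1 = -0.7354
Node n2: branches {R3, C1, R5, R6, R7, L2, R8, I2, I4} → V_2 = -0.7354
Node n3: branches {R1, L1, R3, R6, R8, C2, I3, I4} → V_3 = 0.000
Source currents: i(L1)=0.4075, i(L2)=0.4944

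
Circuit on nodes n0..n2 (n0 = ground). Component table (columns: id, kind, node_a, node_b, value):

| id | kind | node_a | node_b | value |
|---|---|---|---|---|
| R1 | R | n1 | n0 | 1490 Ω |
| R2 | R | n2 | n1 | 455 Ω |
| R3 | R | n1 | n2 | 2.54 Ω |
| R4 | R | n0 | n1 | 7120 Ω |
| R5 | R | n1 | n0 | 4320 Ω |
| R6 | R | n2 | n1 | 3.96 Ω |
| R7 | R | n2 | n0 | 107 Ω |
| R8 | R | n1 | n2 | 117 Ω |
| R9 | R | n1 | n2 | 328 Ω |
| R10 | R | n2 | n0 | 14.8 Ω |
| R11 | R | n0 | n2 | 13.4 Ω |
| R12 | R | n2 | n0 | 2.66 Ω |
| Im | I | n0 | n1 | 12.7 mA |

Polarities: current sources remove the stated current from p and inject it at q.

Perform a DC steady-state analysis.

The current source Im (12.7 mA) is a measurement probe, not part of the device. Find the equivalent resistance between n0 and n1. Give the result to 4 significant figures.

Apply KCL at each of the 2 non-ground nodes and solve the resulting linear system.
Node n1: branches {R1, R2, R3, R4, R5, R6, R8, R9, Im} → V_1 = 0.04317
Node n2: branches {R2, R3, R6, R7, R8, R9, R10, R11, R12} → V_2 = 0.02399

R_eq = 3.399 Ω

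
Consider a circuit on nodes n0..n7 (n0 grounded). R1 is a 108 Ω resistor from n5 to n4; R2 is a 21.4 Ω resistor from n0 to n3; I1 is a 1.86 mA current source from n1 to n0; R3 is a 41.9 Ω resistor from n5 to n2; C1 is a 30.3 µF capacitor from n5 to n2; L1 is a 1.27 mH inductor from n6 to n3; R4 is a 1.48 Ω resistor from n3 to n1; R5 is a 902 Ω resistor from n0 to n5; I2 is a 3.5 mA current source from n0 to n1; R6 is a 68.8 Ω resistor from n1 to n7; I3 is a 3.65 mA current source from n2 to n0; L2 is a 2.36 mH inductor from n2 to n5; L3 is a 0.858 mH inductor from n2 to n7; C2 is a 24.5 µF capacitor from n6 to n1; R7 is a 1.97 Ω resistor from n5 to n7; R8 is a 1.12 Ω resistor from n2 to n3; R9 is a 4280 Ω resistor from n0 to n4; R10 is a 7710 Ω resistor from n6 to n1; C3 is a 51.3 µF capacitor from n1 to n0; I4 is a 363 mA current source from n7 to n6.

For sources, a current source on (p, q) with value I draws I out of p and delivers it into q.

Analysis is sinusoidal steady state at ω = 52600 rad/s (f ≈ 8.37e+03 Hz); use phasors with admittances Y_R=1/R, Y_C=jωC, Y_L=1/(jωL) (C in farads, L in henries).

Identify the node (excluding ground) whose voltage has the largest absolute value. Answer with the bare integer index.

Apply KCL at each of the 7 non-ground nodes and solve the resulting linear system.
Node n1: branches {I1, R4, I2, R6, C2, R10, C3} → V_1 = 0.0002725-0.008002j
Node n2: branches {R3, C1, I3, L2, L3, R8} → V_2 = -0.8639-0.02420j
Node n3: branches {R2, L1, R4, R8} → V_3 = -0.4800-0.02123j
Node n4: branches {R1, R9} → V_4 = -0.8569+0.1873j
Node n5: branches {R1, R3, C1, R5, L2, R7} → V_5 = -0.8786+0.1920j
Node n6: branches {L1, C2, R10, I4} → V_6 = 0.005945-0.2928j
Node n7: branches {R6, L3, R7, I4} → V_7 = -1.557+0.1570j

7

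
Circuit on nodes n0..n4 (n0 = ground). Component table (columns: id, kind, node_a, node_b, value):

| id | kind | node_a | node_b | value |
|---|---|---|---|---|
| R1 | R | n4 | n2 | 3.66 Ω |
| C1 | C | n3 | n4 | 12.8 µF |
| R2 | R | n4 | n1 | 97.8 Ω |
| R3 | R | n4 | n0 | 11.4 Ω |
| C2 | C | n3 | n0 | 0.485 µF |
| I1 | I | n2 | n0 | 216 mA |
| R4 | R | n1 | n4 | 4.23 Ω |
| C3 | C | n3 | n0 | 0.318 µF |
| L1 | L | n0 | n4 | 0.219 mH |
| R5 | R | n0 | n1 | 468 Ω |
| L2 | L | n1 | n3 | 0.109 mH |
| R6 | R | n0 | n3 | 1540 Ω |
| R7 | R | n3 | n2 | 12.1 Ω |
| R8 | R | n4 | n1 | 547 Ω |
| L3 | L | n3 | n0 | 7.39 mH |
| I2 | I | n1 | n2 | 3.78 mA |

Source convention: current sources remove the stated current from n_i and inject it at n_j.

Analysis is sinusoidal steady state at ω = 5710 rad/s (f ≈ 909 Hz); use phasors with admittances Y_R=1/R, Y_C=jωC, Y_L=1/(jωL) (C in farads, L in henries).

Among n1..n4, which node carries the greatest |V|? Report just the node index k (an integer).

MNA unknowns: 4 node voltages V₁..V_4
R1: Y=0.2732+0.000j on G[4,2]
C1: Y=0.000+0.07309j on G[3,4]
R2: Y=0.01022+0.000j on G[4,1]
R3: Y=0.08772+0.000j on G[4,0]
C2: Y=0.000+0.002769j on G[3,0]
I1: z[2]−=0.216, z[0]+=0.216
R4: Y=0.2364+0.000j on G[1,4]
C3: Y=0.000+0.001816j on G[3,0]
L1: Y=0.000-0.7997j on G[0,4]
R5: Y=0.002137+0.000j on G[0,1]
L2: Y=0.000-1.607j on G[1,3]
R6: Y=0.0006494+0.000j on G[0,3]
R7: Y=0.08264+0.000j on G[3,2]
R8: Y=0.001828+0.000j on G[4,1]
L3: Y=0.000-0.02370j on G[3,0]
I2: z[1]−=0.00378, z[2]+=0.00378
solve → V1=-0.1750-0.2292j, V2=-0.6573-0.2583j, V3=-0.1795-0.2503j, V4=-0.02513-0.2608j

2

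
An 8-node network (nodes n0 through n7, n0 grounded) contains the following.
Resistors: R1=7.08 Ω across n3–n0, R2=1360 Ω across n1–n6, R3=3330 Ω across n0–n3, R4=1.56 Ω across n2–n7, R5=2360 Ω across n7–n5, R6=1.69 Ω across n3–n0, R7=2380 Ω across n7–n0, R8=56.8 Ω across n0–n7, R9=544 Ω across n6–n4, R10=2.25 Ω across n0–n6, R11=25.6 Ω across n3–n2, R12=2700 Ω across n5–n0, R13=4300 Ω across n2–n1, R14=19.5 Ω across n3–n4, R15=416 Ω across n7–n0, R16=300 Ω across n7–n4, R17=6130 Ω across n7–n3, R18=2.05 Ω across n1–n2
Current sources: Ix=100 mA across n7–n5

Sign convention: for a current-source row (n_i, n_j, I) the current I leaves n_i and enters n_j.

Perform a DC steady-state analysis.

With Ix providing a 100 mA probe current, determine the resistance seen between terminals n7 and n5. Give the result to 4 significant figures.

Element admittances at DC:
  Y(R1) = 0.1412 S between n3,n0
  Y(R2) = 0.0007353 S between n1,n6
  Y(R3) = 0.0003003 S between n0,n3
  Y(R4) = 0.6410 S between n2,n7
  Y(R5) = 0.0004237 S between n7,n5
  Y(R6) = 0.5917 S between n3,n0
  Y(R7) = 0.0004202 S between n7,n0
  Y(R8) = 0.01761 S between n0,n7
  Y(R9) = 0.001838 S between n6,n4
  Y(R10) = 0.4444 S between n0,n6
  Y(R11) = 0.03906 S between n3,n2
  Y(R12) = 0.0003704 S between n5,n0
  Y(R13) = 0.0002326 S between n2,n1
  Y(R14) = 0.05128 S between n3,n4
  Y(R15) = 0.002404 S between n7,n0
  Y(R16) = 0.003333 S between n7,n4
  Y(R17) = 0.0001631 S between n7,n3
  Y(R18) = 0.4878 S between n1,n2
  Ix: injects 0.1 A into n5 (from n7)
Assemble and solve the 7×7 MNA system:
  V(n1)=-0.7413  V(n2)=-0.7424  V(n3)=-0.04055  V(n4)=-0.08330  V(n5)=125.5  V(n6)=-0.001562  V(n7)=-0.7861

R_eq = 1263. Ω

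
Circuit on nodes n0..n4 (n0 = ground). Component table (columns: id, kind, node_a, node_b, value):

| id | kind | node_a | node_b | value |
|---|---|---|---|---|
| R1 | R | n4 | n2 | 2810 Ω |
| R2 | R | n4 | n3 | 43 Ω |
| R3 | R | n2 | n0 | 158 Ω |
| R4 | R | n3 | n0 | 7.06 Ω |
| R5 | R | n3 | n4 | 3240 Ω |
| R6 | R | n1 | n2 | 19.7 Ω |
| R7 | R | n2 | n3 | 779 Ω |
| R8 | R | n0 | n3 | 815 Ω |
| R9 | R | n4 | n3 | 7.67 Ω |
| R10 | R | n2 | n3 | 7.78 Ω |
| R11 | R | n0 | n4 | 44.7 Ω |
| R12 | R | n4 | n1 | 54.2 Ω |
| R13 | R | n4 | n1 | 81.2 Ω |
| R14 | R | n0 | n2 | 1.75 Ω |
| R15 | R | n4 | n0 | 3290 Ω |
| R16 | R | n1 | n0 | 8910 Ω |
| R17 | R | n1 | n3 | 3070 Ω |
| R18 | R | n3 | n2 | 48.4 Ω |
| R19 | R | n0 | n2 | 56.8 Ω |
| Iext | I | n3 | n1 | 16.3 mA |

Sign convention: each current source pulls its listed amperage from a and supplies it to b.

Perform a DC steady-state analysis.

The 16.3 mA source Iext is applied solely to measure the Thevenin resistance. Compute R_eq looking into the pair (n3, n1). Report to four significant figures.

R_eq = 14.56 Ω

Apply KCL at each of the 4 non-ground nodes and solve the resulting linear system.
Node n1: branches {R6, R12, R13, R16, R17, Iext} → V_1 = 0.2059
Node n2: branches {R1, R3, R6, R7, R10, R14, R18, R19} → V_2 = 0.007203
Node n3: branches {R2, R4, R5, R7, R8, R9, R10, R17, R18, Iext} → V_3 = -0.03134
Node n4: branches {R1, R2, R5, R9, R11, R12, R13, R15} → V_4 = 0.007290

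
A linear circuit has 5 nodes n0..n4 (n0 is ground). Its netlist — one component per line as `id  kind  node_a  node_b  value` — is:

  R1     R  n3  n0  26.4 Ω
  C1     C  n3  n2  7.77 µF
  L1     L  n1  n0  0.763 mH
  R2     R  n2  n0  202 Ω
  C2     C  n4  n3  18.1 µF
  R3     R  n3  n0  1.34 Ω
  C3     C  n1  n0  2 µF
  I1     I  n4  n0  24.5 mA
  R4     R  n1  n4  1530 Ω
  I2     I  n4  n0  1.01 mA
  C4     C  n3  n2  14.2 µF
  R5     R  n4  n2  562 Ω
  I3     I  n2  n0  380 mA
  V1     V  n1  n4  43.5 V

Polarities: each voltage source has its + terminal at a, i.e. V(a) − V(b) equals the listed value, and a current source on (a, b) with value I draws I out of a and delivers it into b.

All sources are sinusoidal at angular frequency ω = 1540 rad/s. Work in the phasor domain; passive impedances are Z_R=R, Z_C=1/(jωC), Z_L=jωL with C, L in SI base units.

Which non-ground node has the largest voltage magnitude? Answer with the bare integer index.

MNA unknowns: 4 node voltages V₁..V_4 plus 1 source current (V1)
R1: Y=0.03788+0.000j on G[3,0]
C1: Y=0.000+0.01197j on G[3,2]
L1: Y=0.000-0.8510j on G[1,0]
R2: Y=0.004950+0.000j on G[2,0]
C2: Y=0.000+0.02787j on G[4,3]
R3: Y=0.7463+0.000j on G[3,0]
C3: Y=0.000+0.003080j on G[1,0]
I1: z[4]−=0.0245, z[0]+=0.0245
R4: Y=0.0006536+0.000j on G[1,4]
I2: z[4]−=0.00101, z[0]+=0.00101
C4: Y=0.000+0.02187j on G[3,2]
R5: Y=0.001779+0.000j on G[4,2]
I3: z[2]−=0.38, z[0]+=0.38
V1: row V1−V4=43.5, i_V1 at 1,4
solve → V1=-1.482+0.1171j, V2=-2.877+11.35j, V3=-0.6256-1.674j, V4=-44.98+0.1171j
aux → i_V1=-0.1278-1.256j

4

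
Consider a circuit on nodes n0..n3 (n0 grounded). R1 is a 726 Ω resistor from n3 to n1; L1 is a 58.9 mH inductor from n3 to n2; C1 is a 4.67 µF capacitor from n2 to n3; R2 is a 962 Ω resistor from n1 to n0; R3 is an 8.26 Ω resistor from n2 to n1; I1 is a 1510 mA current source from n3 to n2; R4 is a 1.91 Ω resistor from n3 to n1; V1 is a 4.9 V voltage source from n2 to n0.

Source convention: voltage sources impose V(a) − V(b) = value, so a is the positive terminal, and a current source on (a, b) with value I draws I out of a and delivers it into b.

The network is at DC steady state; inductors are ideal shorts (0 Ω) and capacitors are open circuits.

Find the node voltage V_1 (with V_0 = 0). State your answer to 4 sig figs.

4.892 V

Apply KCL at each of the 3 non-ground nodes and solve the resulting linear system.
Node n1: branches {R1, R2, R3, R4} → V_1 = 4.892
Node n2: branches {L1, C1, R3, I1, V1} → V_2 = 4.900
Node n3: branches {R1, L1, C1, I1, R4} → V_3 = 4.900
Source currents: i(L1)=-1.514, i(V1)=-0.005085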